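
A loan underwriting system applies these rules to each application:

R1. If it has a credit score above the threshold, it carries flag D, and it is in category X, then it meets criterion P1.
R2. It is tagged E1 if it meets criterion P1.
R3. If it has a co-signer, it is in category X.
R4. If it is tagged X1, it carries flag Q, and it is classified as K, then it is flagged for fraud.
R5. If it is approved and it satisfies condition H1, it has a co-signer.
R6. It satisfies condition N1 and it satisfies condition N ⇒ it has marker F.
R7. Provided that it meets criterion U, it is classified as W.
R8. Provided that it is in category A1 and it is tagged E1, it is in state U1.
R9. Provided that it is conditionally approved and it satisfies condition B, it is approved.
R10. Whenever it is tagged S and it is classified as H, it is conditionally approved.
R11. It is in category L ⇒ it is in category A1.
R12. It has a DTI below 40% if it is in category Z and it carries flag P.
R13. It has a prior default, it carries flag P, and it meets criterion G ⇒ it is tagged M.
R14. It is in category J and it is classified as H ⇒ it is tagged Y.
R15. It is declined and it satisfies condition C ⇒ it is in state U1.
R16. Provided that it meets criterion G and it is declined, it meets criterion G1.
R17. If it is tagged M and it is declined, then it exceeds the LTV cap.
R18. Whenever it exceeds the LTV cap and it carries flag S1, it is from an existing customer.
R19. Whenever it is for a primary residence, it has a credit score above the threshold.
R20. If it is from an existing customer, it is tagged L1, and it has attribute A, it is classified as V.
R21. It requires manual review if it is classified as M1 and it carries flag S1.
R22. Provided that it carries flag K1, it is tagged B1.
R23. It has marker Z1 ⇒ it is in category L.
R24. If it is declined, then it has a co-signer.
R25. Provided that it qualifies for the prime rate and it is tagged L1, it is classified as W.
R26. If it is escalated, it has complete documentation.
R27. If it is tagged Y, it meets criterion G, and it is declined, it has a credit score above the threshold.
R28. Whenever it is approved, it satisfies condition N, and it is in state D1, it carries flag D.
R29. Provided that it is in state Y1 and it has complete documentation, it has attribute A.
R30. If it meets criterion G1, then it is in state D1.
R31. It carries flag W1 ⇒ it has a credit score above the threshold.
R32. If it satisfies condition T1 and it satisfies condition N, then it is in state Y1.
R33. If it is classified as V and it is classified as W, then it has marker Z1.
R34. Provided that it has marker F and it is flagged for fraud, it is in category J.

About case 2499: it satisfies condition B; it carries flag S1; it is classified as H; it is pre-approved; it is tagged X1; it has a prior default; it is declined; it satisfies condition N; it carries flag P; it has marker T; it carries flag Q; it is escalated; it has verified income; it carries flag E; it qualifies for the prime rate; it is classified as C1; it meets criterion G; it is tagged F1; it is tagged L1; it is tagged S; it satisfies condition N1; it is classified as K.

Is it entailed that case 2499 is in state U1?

Forward chaining from the given facts derives: is flagged for fraud, has marker F, is conditionally approved, is tagged M, meets criterion G1, exceeds the LTV cap, is from an existing customer, has a co-signer, is classified as W, has complete documentation, is in state D1, is in category J, is in category X, is approved, is tagged Y, has a credit score above the threshold, carries flag D, meets criterion P1, is tagged E1.
Rules concluding "it is in state U1": R8 needs "it is in category A1"; R15 needs "it satisfies condition C" — none of these are established.

No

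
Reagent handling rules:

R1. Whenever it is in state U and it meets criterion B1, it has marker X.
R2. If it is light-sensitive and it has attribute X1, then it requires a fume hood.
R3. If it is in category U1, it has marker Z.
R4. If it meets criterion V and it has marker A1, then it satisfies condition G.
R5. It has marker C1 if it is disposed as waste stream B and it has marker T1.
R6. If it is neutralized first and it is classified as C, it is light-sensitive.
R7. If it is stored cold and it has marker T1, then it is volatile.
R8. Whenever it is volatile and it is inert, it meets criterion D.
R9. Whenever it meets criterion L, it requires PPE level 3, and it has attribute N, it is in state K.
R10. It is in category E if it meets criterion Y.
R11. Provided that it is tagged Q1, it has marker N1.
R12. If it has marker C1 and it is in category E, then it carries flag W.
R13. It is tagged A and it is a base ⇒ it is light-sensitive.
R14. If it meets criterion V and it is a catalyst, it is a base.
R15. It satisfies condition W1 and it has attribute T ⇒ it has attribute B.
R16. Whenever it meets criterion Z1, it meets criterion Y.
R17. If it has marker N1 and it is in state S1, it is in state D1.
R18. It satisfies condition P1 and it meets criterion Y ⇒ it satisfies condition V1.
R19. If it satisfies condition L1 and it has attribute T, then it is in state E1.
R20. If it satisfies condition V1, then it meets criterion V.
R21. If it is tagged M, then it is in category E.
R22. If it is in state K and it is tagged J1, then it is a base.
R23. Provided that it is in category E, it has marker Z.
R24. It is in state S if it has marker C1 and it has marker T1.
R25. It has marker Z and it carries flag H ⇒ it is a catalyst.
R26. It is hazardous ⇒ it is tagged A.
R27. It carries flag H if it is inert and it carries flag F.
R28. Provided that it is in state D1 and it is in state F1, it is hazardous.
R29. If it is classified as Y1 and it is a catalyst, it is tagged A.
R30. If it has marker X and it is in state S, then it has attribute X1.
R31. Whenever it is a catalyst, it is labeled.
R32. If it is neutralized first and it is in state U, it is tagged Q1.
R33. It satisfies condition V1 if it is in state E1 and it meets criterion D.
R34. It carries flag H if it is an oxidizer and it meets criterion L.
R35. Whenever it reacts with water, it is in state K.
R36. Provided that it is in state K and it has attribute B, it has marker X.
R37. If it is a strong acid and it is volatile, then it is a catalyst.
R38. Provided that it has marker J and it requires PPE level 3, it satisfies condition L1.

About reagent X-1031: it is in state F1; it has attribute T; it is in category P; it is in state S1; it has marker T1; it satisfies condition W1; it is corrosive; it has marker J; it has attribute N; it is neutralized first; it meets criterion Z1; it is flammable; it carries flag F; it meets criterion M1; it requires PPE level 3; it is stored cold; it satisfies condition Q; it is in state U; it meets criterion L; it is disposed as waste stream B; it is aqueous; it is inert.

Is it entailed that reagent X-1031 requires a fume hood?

Yes

By R5 (it is disposed as waste stream B, it has marker T1): it has marker C1.
By R7 (it is stored cold, it has marker T1): it is volatile.
By R8 (it is volatile, it is inert): it meets criterion D.
By R9 (it meets criterion L, it requires PPE level 3, it has attribute N): it is in state K.
By R15 (it satisfies condition W1, it has attribute T): it has attribute B.
By R16 (it meets criterion Z1): it meets criterion Y.
By R24 (it has marker C1, it has marker T1): it is in state S.
By R27 (it is inert, it carries flag F): it carries flag H.
By R32 (it is neutralized first, it is in state U): it is tagged Q1.
By R36 (it is in state K, it has attribute B): it has marker X.
By R38 (it has marker J, it requires PPE level 3): it satisfies condition L1.
By R10 (it meets criterion Y): it is in category E.
By R11 (it is tagged Q1): it has marker N1.
By R17 (it has marker N1, it is in state S1): it is in state D1.
By R19 (it satisfies condition L1, it has attribute T): it is in state E1.
By R23 (it is in category E): it has marker Z.
By R25 (it has marker Z, it carries flag H): it is a catalyst.
By R28 (it is in state D1, it is in state F1): it is hazardous.
By R30 (it has marker X, it is in state S): it has attribute X1.
By R33 (it is in state E1, it meets criterion D): it satisfies condition V1.
By R20 (it satisfies condition V1): it meets criterion V.
By R26 (it is hazardous): it is tagged A.
By R14 (it meets criterion V, it is a catalyst): it is a base.
By R13 (it is tagged A, it is a base): it is light-sensitive.
By R2 (it is light-sensitive, it has attribute X1): it requires a fume hood.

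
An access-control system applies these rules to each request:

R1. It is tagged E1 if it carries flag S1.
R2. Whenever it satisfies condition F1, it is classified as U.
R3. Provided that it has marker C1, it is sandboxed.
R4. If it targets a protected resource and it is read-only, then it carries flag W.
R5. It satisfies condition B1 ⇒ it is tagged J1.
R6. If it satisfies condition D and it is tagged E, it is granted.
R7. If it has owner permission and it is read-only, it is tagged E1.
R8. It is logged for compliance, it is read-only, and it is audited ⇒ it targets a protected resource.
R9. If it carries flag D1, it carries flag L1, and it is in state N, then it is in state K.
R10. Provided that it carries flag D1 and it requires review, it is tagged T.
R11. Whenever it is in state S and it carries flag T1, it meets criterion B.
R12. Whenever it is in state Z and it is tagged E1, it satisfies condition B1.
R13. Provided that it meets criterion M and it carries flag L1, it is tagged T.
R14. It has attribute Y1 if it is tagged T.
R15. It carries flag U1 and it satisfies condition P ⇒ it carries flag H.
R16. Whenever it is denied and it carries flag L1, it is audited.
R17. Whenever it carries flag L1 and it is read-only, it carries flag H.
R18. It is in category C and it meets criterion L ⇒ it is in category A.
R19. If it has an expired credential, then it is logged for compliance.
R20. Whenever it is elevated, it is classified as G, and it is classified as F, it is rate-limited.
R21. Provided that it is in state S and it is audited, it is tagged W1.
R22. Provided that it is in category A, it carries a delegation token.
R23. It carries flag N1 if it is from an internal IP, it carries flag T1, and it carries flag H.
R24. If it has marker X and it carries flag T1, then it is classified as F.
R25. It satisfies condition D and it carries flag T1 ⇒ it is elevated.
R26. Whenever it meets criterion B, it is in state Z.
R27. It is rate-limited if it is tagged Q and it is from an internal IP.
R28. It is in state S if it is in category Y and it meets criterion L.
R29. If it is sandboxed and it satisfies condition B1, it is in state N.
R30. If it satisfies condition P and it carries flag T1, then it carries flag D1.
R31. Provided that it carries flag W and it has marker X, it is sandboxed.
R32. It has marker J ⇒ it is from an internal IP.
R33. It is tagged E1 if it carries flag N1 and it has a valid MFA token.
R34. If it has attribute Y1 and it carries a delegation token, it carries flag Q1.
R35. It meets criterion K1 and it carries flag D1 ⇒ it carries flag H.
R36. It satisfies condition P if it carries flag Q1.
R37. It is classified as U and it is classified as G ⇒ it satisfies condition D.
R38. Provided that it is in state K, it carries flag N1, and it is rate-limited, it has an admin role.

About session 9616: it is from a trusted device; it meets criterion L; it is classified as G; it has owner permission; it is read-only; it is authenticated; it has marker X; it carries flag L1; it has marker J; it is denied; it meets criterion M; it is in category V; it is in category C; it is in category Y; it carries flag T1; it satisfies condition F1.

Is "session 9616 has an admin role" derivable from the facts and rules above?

No

Forward chaining from the given facts derives: is classified as U, is tagged E1, is tagged T, has attribute Y1, is audited, carries flag H, is in category A, carries a delegation token, is classified as F, is in state S, is from an internal IP, carries flag Q1, satisfies condition P, satisfies condition D, meets criterion B, is tagged W1, carries flag N1, is elevated, is in state Z, carries flag D1, satisfies condition B1, is rate-limited, is tagged J1.
The only rule concluding "it has an admin role" is R38, which needs "it is in state K"; that is never established.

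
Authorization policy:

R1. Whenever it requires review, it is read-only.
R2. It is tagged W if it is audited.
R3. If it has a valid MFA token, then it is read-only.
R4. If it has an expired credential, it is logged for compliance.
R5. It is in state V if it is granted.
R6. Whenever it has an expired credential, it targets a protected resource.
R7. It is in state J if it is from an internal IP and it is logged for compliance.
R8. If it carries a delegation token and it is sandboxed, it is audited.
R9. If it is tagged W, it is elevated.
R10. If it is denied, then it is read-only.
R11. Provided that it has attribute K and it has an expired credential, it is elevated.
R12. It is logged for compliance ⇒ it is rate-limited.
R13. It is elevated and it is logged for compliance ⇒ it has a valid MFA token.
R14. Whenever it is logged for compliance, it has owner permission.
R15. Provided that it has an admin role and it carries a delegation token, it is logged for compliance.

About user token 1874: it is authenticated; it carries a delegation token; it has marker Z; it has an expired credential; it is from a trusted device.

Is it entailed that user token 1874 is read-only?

No

Forward chaining from the given facts derives: is logged for compliance, targets a protected resource, is rate-limited, has owner permission.
Rules concluding "it is read-only": R1 needs "it requires review"; R3 needs "it has a valid MFA token"; R10 needs "it is denied" — none of these are established.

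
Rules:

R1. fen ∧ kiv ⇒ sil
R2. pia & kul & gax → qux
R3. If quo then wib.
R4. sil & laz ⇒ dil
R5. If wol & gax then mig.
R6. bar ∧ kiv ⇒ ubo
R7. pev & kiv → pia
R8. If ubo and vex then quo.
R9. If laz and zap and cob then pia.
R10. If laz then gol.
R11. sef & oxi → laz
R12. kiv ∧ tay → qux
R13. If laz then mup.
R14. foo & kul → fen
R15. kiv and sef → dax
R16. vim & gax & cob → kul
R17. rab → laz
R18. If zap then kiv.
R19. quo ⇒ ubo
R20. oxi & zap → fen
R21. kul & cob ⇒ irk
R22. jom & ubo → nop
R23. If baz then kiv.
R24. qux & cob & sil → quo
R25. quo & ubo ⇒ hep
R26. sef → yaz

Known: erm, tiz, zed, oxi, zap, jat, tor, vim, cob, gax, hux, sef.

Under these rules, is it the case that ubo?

laz  (by R11: sef, oxi)
kul  (by R16: vim, gax, cob)
kiv  (by R18: zap)
fen  (by R20: oxi, zap)
sil  (by R1: fen, kiv)
pia  (by R9: laz, zap, cob)
qux  (by R2: pia, kul, gax)
quo  (by R24: qux, cob, sil)
ubo  (by R19: quo)

Yes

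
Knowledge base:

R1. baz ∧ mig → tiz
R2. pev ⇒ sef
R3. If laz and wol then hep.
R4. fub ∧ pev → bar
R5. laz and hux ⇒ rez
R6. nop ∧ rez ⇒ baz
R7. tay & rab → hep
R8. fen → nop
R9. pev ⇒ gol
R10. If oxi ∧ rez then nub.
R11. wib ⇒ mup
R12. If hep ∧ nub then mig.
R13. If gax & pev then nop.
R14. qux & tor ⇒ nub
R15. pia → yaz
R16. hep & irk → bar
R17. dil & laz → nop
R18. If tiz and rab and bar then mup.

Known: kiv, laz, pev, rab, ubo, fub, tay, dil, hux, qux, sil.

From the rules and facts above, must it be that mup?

Forward chaining from the given facts derives: sef, bar, rez, hep, gol, nop, baz.
Rules concluding mup: R11 needs wib; R18 needs tiz — none of these are established.

No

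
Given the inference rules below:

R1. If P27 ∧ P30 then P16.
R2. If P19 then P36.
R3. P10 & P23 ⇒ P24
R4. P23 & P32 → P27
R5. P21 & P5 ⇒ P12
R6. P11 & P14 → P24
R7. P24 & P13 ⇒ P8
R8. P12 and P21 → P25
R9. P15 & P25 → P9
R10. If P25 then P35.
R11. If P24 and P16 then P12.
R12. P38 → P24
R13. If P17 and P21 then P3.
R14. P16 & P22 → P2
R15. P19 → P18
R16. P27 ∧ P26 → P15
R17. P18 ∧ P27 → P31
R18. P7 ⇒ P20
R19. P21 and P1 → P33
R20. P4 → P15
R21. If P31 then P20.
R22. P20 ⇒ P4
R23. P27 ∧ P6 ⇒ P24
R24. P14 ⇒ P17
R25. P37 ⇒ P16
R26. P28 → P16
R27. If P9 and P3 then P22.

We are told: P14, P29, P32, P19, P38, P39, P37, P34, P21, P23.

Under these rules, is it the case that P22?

P27  (by R4: P23, P32)
P24  (by R12: P38)
P18  (by R15: P19)
P31  (by R17: P18, P27)
P20  (by R21: P31)
P4  (by R22: P20)
P17  (by R24: P14)
P16  (by R25: P37)
P12  (by R11: P24, P16)
P3  (by R13: P17, P21)
P15  (by R20: P4)
P25  (by R8: P12, P21)
P9  (by R9: P15, P25)
P22  (by R27: P9, P3)

Yes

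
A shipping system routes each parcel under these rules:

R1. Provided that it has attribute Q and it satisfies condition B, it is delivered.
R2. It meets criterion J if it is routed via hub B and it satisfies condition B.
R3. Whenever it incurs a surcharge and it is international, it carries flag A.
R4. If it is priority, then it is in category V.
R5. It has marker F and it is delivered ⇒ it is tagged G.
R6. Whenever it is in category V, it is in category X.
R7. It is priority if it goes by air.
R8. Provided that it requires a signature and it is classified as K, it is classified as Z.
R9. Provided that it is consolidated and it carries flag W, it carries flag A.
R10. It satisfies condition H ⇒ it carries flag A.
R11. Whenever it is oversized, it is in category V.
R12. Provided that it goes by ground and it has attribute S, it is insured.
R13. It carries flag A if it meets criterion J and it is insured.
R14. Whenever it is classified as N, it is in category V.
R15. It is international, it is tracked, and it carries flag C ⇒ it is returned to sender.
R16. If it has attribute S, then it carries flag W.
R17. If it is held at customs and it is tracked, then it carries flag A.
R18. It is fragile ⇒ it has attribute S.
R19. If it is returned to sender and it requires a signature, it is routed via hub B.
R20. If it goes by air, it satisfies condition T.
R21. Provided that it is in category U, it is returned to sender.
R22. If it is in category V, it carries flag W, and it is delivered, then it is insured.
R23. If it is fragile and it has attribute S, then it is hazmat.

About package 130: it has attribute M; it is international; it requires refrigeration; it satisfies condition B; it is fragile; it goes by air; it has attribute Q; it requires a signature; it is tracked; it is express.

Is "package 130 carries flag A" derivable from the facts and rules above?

Forward chaining from the given facts derives: is delivered, is priority, has attribute S, satisfies condition T, is hazmat, is in category V, is in category X, carries flag W, is insured.
Rules concluding "it carries flag A": R3 needs "it incurs a surcharge"; R9 needs "it is consolidated"; R10 needs "it satisfies condition H"; R13 needs "it meets criterion J"; R17 needs "it is held at customs" — none of these are established.

No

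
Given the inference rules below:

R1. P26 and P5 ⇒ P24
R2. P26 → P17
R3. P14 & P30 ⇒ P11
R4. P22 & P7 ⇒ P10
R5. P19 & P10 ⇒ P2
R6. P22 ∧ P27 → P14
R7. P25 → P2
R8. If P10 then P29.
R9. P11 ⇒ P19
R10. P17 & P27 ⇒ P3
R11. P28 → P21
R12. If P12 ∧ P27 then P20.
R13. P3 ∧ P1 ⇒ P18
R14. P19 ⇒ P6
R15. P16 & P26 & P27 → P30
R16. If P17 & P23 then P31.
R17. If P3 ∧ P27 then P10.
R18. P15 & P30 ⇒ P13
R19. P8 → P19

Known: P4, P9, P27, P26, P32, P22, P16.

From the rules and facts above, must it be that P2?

P17  (by R2: P26)
P14  (by R6: P22, P27)
P3  (by R10: P17, P27)
P30  (by R15: P16, P26, P27)
P10  (by R17: P3, P27)
P11  (by R3: P14, P30)
P19  (by R9: P11)
P2  (by R5: P19, P10)

Yes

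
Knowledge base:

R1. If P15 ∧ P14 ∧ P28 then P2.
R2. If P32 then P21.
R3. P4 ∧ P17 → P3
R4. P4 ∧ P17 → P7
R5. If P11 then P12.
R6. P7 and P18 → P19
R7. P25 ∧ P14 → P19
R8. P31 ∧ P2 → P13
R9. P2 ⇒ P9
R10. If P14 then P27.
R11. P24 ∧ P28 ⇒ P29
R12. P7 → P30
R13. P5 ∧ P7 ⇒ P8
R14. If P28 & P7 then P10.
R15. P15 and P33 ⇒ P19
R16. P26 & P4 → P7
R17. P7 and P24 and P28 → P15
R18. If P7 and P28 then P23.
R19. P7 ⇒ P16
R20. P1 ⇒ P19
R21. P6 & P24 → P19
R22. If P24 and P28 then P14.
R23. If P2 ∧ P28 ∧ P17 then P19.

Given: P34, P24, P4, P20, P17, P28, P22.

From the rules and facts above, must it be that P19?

P7  (by R4: P4, P17)
P15  (by R17: P7, P24, P28)
P14  (by R22: P24, P28)
P2  (by R1: P15, P14, P28)
P19  (by R23: P2, P28, P17)

Yes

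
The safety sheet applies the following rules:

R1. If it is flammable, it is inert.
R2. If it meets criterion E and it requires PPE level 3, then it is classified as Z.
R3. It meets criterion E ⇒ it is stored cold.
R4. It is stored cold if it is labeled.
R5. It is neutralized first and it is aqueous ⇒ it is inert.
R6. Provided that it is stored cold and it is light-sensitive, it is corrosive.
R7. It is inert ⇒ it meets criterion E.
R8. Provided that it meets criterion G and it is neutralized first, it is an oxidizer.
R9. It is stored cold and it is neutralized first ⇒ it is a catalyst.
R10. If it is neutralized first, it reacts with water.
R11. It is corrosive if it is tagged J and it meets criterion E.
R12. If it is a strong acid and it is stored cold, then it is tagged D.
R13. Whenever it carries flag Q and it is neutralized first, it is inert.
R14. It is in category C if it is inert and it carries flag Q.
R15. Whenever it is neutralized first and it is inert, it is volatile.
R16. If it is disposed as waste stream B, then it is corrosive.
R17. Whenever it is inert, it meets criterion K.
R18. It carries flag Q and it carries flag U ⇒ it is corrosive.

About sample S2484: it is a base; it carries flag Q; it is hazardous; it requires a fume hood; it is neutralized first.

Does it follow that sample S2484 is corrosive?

Forward chaining from the given facts derives: reacts with water, is inert, is in category C, is volatile, meets criterion K, meets criterion E, is stored cold, is a catalyst.
Rules concluding "it is corrosive": R6 needs "it is light-sensitive"; R11 needs "it is tagged J"; R16 needs "it is disposed as waste stream B"; R18 needs "it carries flag U" — none of these are established.

No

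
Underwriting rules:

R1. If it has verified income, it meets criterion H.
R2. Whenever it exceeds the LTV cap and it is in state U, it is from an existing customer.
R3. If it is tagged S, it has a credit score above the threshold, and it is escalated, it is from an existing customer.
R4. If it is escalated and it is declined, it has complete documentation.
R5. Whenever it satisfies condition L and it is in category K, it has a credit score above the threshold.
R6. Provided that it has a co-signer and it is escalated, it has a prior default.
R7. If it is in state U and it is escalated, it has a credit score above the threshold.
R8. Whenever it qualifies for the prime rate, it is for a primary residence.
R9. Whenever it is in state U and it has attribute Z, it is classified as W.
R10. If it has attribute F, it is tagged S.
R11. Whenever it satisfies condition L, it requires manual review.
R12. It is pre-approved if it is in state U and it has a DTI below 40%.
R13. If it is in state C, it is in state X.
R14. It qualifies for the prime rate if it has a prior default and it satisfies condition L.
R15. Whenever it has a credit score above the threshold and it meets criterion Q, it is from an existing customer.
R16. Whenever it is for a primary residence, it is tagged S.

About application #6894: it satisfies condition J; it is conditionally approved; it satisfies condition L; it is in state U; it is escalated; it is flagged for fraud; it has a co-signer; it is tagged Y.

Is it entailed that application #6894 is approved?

No

Forward chaining from the given facts derives: has a prior default, has a credit score above the threshold, requires manual review, qualifies for the prime rate, is for a primary residence, is tagged S, is from an existing customer.
No rule has "it is approved" as its conclusion, and it is not among the given facts.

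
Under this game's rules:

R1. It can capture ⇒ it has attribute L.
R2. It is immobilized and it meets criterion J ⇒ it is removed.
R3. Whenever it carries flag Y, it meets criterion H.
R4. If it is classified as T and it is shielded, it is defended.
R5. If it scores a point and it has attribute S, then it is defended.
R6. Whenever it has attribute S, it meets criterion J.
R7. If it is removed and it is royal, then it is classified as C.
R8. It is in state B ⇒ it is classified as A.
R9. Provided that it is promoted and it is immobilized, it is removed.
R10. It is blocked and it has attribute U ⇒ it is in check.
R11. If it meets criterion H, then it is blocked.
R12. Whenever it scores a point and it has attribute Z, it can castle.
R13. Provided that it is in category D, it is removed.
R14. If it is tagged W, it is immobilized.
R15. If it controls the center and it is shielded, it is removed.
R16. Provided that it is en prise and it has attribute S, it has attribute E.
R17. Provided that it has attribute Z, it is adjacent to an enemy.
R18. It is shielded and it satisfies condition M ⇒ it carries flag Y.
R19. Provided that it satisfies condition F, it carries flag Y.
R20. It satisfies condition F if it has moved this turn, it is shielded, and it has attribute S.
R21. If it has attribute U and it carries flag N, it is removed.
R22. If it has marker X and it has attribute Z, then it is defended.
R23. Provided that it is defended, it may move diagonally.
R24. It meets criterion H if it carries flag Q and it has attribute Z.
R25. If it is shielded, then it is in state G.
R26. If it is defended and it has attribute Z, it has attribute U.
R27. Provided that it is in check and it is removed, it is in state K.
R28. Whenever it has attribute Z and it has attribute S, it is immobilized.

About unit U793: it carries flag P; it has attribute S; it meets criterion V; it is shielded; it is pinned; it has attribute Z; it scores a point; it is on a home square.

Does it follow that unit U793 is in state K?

No

Forward chaining from the given facts derives: is defended, meets criterion J, can castle, is adjacent to an enemy, may move diagonally, is in state G, has attribute U, is immobilized, is removed.
The only rule concluding "it is in state K" is R27, which needs "it is in check"; that is never established.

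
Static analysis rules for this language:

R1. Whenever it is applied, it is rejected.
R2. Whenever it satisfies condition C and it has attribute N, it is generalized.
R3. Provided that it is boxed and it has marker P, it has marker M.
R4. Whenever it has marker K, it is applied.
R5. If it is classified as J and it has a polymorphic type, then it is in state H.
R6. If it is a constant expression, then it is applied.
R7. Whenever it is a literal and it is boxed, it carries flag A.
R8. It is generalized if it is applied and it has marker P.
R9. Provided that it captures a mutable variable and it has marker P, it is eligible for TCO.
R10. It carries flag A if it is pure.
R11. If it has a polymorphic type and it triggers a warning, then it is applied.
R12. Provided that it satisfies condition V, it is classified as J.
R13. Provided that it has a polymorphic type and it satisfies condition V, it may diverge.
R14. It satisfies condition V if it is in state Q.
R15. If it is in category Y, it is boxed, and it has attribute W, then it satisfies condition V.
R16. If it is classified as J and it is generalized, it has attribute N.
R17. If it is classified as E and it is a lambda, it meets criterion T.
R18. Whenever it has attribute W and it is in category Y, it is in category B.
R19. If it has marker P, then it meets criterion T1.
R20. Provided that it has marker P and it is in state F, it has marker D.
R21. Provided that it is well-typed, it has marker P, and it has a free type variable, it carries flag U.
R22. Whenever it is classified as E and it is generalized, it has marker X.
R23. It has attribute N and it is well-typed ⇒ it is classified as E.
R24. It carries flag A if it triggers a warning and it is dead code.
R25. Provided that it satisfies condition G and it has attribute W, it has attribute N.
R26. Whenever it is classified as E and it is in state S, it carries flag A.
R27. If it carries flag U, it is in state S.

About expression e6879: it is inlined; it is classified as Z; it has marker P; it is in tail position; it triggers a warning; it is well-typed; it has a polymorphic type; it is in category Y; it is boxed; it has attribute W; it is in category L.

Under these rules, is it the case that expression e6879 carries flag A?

No

Forward chaining from the given facts derives: has marker M, is applied, satisfies condition V, is in category B, meets criterion T1, is rejected, is generalized, is classified as J, may diverge, has attribute N, is classified as E, is in state H, has marker X.
Rules concluding "it carries flag A": R7 needs "it is a literal"; R10 needs "it is pure"; R24 needs "it is dead code"; R26 needs "it is in state S" — none of these are established.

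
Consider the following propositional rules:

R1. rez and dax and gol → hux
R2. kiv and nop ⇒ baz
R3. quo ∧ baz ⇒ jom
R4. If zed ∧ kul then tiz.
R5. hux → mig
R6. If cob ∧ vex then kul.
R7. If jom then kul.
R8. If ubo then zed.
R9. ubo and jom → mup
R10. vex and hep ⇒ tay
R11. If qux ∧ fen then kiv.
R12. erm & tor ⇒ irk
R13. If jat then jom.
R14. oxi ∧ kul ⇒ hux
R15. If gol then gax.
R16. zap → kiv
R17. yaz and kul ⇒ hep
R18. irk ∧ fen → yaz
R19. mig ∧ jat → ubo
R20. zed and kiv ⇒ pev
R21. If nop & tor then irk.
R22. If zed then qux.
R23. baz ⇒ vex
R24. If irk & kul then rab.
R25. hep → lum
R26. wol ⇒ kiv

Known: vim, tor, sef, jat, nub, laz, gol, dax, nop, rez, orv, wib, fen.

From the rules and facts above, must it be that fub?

Forward chaining from the given facts derives: hux, mig, jom, gax, ubo, irk, kul, zed, mup, yaz, qux, rab, tiz, kiv, hep, pev, lum, baz, vex, tay.
No rule has fub as its conclusion, and it is not among the given facts.

No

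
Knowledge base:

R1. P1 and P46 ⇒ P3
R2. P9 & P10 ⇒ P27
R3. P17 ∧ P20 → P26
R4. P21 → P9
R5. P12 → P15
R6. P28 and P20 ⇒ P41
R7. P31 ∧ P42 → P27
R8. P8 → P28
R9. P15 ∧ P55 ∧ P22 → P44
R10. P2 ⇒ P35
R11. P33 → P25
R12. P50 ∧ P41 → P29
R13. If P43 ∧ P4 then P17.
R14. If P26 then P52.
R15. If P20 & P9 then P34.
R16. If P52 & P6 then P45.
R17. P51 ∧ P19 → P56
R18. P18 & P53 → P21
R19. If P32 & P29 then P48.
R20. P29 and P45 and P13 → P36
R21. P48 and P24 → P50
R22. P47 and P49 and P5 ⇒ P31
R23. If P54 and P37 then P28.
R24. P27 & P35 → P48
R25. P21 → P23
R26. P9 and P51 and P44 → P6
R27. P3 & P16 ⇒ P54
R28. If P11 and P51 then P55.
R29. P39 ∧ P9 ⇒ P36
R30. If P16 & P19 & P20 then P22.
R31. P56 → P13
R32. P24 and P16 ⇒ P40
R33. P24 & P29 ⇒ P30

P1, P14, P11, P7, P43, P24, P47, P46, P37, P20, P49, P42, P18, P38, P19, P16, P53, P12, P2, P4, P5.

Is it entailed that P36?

Forward chaining from the given facts derives: P3, P15, P35, P17, P21, P31, P23, P54, P22, P40, P26, P9, P27, P52, P34, P28, P48, P41, P50, P29, P30.
Rules concluding P36: R20 needs P45; R29 needs P39 — none of these are established.

No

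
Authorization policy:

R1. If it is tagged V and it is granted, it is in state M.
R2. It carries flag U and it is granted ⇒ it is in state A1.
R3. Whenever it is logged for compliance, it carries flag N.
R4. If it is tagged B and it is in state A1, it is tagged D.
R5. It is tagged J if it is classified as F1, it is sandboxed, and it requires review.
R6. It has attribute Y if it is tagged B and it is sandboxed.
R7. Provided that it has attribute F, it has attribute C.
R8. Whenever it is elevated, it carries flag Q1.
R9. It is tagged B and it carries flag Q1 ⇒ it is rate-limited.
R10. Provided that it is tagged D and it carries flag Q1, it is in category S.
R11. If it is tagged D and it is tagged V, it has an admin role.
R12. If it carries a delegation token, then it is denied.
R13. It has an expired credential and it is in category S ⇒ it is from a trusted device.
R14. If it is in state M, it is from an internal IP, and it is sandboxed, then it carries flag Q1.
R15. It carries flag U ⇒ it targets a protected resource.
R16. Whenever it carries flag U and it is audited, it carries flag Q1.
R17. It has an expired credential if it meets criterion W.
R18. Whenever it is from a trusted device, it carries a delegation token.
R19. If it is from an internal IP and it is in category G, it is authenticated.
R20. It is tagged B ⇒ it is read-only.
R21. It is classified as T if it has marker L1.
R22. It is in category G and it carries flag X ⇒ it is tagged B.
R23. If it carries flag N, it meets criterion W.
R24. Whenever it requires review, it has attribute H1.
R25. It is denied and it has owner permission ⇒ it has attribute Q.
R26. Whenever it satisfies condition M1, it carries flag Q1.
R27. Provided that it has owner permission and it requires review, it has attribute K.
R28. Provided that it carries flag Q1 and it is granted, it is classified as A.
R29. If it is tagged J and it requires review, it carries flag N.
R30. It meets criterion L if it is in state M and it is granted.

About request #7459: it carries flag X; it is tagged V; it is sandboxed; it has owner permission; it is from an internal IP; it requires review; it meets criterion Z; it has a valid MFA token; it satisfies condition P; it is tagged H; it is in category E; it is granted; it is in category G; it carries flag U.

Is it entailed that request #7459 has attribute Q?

No

Forward chaining from the given facts derives: is in state M, is in state A1, carries flag Q1, targets a protected resource, is authenticated, is tagged B, has attribute H1, has attribute K, is classified as A, meets criterion L, is tagged D, has attribute Y, is rate-limited, is in category S, has an admin role, is read-only.
The only rule concluding "it has attribute Q" is R25, which needs "it is denied"; that is never established.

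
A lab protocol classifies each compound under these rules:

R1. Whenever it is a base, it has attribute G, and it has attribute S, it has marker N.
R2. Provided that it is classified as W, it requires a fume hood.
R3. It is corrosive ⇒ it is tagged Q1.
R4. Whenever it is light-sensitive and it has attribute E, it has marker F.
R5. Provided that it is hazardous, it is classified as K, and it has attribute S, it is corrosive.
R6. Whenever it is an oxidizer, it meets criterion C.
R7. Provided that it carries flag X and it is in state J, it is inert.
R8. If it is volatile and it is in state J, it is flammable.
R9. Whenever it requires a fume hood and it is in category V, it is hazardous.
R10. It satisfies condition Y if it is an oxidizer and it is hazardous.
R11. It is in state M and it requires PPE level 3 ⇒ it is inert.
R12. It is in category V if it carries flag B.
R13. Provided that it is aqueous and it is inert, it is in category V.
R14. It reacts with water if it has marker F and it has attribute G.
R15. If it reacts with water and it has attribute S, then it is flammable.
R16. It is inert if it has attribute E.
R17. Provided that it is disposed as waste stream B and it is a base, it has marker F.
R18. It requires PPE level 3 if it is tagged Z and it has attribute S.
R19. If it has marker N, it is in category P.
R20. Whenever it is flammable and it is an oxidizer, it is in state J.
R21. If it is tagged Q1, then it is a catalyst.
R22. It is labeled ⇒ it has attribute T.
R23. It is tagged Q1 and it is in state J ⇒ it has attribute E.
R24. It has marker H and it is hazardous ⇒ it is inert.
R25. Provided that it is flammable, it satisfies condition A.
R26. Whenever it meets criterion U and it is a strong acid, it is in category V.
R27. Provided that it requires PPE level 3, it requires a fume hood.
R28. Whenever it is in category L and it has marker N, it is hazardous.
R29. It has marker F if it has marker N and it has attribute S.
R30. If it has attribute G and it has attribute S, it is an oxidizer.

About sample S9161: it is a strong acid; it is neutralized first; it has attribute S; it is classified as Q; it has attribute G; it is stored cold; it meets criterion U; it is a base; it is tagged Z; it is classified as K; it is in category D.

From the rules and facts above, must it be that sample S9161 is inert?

By R1 (it is a base, it has attribute G, it has attribute S): it has marker N.
By R18 (it is tagged Z, it has attribute S): it requires PPE level 3.
By R26 (it meets criterion U, it is a strong acid): it is in category V.
By R27 (it requires PPE level 3): it requires a fume hood.
By R29 (it has marker N, it has attribute S): it has marker F.
By R30 (it has attribute G, it has attribute S): it is an oxidizer.
By R9 (it requires a fume hood, it is in category V): it is hazardous.
By R14 (it has marker F, it has attribute G): it reacts with water.
By R15 (it reacts with water, it has attribute S): it is flammable.
By R20 (it is flammable, it is an oxidizer): it is in state J.
By R5 (it is hazardous, it is classified as K, it has attribute S): it is corrosive.
By R3 (it is corrosive): it is tagged Q1.
By R23 (it is tagged Q1, it is in state J): it has attribute E.
By R16 (it has attribute E): it is inert.

Yes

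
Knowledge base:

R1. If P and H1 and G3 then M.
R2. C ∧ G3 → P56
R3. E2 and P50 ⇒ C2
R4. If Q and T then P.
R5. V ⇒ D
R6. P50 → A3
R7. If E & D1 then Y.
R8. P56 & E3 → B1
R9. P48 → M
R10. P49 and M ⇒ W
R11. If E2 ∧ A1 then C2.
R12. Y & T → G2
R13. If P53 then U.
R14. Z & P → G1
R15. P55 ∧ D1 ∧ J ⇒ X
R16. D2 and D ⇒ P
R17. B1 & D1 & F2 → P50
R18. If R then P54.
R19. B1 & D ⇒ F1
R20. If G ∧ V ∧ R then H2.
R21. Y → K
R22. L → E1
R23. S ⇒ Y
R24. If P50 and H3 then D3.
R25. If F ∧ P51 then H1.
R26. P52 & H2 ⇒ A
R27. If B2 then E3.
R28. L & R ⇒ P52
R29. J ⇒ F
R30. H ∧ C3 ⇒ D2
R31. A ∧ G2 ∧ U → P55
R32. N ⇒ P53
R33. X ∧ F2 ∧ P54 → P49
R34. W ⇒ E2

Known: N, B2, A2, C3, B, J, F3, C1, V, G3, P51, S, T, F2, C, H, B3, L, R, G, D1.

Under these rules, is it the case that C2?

Yes

P56  (by R2: C, G3)
D  (by R5: V)
P54  (by R18: R)
H2  (by R20: G, V, R)
Y  (by R23: S)
E3  (by R27: B2)
P52  (by R28: L, R)
F  (by R29: J)
D2  (by R30: H, C3)
P53  (by R32: N)
B1  (by R8: P56, E3)
G2  (by R12: Y, T)
U  (by R13: P53)
P  (by R16: D2, D)
P50  (by R17: B1, D1, F2)
H1  (by R25: F, P51)
A  (by R26: P52, H2)
P55  (by R31: A, G2, U)
M  (by R1: P, H1, G3)
X  (by R15: P55, D1, J)
P49  (by R33: X, F2, P54)
W  (by R10: P49, M)
E2  (by R34: W)
C2  (by R3: E2, P50)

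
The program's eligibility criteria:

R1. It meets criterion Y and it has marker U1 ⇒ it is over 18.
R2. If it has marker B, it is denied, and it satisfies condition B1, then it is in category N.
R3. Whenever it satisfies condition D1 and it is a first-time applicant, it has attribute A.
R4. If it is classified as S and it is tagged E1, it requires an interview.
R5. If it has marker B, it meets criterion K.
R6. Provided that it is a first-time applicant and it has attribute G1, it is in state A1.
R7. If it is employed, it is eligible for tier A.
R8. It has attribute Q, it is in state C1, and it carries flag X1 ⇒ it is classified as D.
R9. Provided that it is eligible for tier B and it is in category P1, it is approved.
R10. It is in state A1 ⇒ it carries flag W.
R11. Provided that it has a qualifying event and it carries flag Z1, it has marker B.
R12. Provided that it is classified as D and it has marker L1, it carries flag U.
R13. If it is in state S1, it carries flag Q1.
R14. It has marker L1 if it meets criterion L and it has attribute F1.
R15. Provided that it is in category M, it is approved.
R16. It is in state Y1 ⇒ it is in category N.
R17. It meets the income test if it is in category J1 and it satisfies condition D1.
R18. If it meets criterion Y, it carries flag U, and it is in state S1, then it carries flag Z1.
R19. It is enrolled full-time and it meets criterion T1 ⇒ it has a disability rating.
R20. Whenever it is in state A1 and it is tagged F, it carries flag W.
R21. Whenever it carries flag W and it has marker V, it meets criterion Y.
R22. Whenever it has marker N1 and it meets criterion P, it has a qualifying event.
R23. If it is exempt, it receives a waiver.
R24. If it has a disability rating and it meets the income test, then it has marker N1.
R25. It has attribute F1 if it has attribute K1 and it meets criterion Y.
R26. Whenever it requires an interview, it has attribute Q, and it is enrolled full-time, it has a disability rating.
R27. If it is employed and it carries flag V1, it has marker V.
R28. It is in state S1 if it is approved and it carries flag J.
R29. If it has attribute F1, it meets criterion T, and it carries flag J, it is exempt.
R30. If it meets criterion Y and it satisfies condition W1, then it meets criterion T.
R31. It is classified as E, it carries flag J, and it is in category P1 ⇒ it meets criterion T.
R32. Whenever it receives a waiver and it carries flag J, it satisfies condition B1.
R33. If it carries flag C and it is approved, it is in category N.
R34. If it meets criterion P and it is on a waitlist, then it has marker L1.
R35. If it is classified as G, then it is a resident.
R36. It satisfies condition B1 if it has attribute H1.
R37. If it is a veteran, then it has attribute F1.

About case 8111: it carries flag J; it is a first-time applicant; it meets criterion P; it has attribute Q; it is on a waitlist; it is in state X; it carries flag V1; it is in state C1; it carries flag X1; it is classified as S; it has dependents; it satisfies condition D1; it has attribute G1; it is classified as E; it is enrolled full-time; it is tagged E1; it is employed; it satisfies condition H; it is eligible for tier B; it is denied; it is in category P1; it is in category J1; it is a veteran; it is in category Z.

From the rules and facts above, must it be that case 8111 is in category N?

Yes

By R4 (it is classified as S, it is tagged E1): it requires an interview.
By R6 (it is a first-time applicant, it has attribute G1): it is in state A1.
By R8 (it has attribute Q, it is in state C1, it carries flag X1): it is classified as D.
By R9 (it is eligible for tier B, it is in category P1): it is approved.
By R10 (it is in state A1): it carries flag W.
By R17 (it is in category J1, it satisfies condition D1): it meets the income test.
By R26 (it requires an interview, it has attribute Q, it is enrolled full-time): it has a disability rating.
By R27 (it is employed, it carries flag V1): it has marker V.
By R28 (it is approved, it carries flag J): it is in state S1.
By R31 (it is classified as E, it carries flag J, it is in category P1): it meets criterion T.
By R34 (it meets criterion P, it is on a waitlist): it has marker L1.
By R37 (it is a veteran): it has attribute F1.
By R12 (it is classified as D, it has marker L1): it carries flag U.
By R21 (it carries flag W, it has marker V): it meets criterion Y.
By R24 (it has a disability rating, it meets the income test): it has marker N1.
By R29 (it has attribute F1, it meets criterion T, it carries flag J): it is exempt.
By R18 (it meets criterion Y, it carries flag U, it is in state S1): it carries flag Z1.
By R22 (it has marker N1, it meets criterion P): it has a qualifying event.
By R23 (it is exempt): it receives a waiver.
By R32 (it receives a waiver, it carries flag J): it satisfies condition B1.
By R11 (it has a qualifying event, it carries flag Z1): it has marker B.
By R2 (it has marker B, it is denied, it satisfies condition B1): it is in category N.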